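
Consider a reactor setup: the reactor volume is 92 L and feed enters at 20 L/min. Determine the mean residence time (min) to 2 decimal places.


tau = V / v0
tau = 92 / 20
tau = 4.60 min


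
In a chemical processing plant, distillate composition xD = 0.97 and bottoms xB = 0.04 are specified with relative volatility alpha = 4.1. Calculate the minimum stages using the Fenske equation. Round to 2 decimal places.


N_min = ln((xD*(1-xB))/(xB*(1-xD))) / ln(alpha)
Numerator inside ln: 0.9312 / 0.0012 = 776.0
ln(776.0) = 6.654153
ln(alpha) = ln(4.1) = 1.410987
N_min = 6.654153 / 1.410987 = 4.72


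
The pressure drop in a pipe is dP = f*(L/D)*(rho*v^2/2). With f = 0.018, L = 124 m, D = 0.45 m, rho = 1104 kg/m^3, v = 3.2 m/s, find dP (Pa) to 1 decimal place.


dP = f * (L/D) * (rho*v^2/2)
dP = 0.018 * (124/0.45) * (1104*3.2^2/2)
L/D = 275.55555556
rho*v^2/2 = 1104*10.24/2 = 5652.48
dP = 0.018 * 275.55555556 * 5652.48
dP = 28036.3 Pa


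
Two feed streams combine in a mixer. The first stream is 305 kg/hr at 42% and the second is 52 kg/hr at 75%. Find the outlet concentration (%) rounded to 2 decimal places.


Mass balance on solute: F1*x1 + F2*x2 = F3*x3
F3 = F1 + F2 = 305 + 52 = 357 kg/hr
x3 = (F1*x1 + F2*x2)/F3
x3 = (305*0.42 + 52*0.75) / 357
x3 = 46.81%


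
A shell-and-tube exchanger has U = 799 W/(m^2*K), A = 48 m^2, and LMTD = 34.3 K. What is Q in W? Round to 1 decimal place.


Q = U * A * LMTD
Q = 799 * 48 * 34.3
Q = 1315473.6 W


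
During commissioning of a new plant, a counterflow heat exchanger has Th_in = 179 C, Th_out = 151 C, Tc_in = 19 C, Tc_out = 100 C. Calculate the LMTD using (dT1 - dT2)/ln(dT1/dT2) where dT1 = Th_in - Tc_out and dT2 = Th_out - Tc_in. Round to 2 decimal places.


dT1 = Th_in - Tc_out = 179 - 100 = 79
dT2 = Th_out - Tc_in = 151 - 19 = 132
LMTD = (dT1 - dT2) / ln(dT1/dT2)
LMTD = (79 - 132) / ln(79/132)
LMTD = 103.24 K


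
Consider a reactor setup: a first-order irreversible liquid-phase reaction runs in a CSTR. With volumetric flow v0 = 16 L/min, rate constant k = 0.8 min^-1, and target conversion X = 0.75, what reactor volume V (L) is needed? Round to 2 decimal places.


V = v0 * X / (k * (1 - X))
V = 16 * 0.75 / (0.8 * (1 - 0.75))
V = 12.0 / (0.8 * 0.25)
V = 12.0 / 0.2
V = 60.00 L


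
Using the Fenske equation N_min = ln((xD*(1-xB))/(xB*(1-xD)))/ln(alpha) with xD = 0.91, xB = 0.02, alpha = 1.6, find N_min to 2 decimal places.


N_min = ln((xD*(1-xB))/(xB*(1-xD))) / ln(alpha)
Numerator inside ln: 0.8918 / 0.0018 = 495.444444
ln(495.444444) = 6.205455
ln(alpha) = ln(1.6) = 0.470004
N_min = 6.205455 / 0.470004 = 13.20


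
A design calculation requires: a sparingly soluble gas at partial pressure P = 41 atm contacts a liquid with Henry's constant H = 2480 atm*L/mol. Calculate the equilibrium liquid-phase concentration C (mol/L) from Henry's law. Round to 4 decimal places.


C = P / H
C = 41 / 2480
C = 0.0165 mol/L


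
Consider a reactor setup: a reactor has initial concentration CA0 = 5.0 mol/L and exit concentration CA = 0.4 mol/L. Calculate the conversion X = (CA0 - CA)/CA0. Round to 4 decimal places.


X = (CA0 - CA) / CA0
X = (5.0 - 0.4) / 5.0
X = 4.6 / 5.0
X = 0.9200


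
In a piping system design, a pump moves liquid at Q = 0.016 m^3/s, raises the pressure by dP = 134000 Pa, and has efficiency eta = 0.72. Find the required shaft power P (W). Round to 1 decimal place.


P = Q * dP / eta
P = 0.016 * 134000 / 0.72
P = 2144.0 / 0.72
P = 2977.8 W


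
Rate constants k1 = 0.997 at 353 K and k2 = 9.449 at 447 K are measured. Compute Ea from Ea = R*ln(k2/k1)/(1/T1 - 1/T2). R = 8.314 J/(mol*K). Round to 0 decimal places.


Ea = R * ln(k2/k1) / (1/T1 - 1/T2)
ln(k2/k1) = ln(9.449/0.997) = 2.2489134
1/T1 - 1/T2 = 1/353 - 1/447 = 0.000595724724
Ea = 8.314 * 2.2489134 / 0.000595724724
Ea = 31386 J/mol


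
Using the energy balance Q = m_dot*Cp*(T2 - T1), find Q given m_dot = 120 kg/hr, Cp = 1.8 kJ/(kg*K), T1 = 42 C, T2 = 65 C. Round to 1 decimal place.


Q = m_dot * Cp * (T2 - T1)
Q = 120 * 1.8 * (65 - 42)
Q = 120 * 1.8 * 23
Q = 4968.0 kJ/hr


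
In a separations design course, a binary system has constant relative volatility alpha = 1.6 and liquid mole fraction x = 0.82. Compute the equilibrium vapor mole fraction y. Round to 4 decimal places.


y = alpha*x / (1 + (alpha-1)*x)
y = 1.6*0.82 / (1 + (1.6-1)*0.82)
y = 1.312 / (1 + 0.492)
y = 1.312 / 1.492
y = 0.8794


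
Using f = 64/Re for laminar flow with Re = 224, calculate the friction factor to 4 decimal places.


f = 64 / Re
f = 64 / 224
f = 0.2857


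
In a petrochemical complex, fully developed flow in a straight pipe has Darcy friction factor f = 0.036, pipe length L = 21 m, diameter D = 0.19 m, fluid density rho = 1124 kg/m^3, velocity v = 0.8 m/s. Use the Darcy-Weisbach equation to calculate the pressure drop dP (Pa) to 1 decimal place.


dP = f * (L/D) * (rho*v^2/2)
dP = 0.036 * (21/0.19) * (1124*0.8^2/2)
L/D = 110.52631579
rho*v^2/2 = 1124*0.64/2 = 359.68
dP = 0.036 * 110.52631579 * 359.68
dP = 1431.1 Pa


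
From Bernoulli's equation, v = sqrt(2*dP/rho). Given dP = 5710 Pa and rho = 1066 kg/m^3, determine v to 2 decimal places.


v = sqrt(2*dP/rho)
v = sqrt(2*5710/1066)
v = sqrt(10.712946)
v = 3.27 m/s


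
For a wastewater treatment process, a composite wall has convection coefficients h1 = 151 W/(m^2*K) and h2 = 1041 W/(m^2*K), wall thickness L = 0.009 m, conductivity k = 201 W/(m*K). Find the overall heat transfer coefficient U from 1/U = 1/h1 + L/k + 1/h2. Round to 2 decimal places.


1/U = 1/h1 + L/k + 1/h2
1/U = 1/151 + 0.009/201 + 1/1041
1/U = 0.0066225166 + 4.47761e-05 + 0.0009606148
1/U = 0.0076279075
U = 131.10 W/(m^2*K)


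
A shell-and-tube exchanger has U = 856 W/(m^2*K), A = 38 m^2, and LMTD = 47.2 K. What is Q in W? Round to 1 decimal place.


Q = U * A * LMTD
Q = 856 * 38 * 47.2
Q = 1535321.6 W


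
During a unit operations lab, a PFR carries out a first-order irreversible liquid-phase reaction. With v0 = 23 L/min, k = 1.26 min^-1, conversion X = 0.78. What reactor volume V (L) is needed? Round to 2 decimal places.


V = (v0/k) * ln(1/(1-X))
V = (23/1.26) * ln(1/(1-0.78))
V = 18.253968 * ln(4.545455)
V = 18.253968 * 1.514128
V = 27.64 L


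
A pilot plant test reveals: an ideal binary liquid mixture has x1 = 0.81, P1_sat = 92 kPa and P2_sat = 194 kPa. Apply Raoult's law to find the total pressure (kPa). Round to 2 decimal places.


P = x1*P1_sat + x2*P2_sat
x2 = 1 - x1 = 1 - 0.81 = 0.19
P = 0.81*92 + 0.19*194
P = 74.52 + 36.86
P = 111.38 kPa


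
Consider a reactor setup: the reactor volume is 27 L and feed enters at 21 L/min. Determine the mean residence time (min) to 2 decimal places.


tau = V / v0
tau = 27 / 21
tau = 1.29 min


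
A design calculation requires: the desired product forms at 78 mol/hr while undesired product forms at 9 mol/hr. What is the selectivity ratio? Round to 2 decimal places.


S = desired product rate / undesired product rate
S = 78 / 9
S = 8.67


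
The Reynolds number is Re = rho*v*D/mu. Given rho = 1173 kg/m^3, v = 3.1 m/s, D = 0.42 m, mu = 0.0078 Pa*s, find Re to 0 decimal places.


Re = rho * v * D / mu
Re = 1173 * 3.1 * 0.42 / 0.0078
Re = 1527.246 / 0.0078
Re = 195801


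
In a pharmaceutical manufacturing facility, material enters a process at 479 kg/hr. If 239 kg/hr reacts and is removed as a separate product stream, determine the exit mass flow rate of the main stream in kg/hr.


Steady-state mass balance on the main outlet: F_out = F_in - F_removed
F_out = 479 - 239
F_out = 240 kg/hr


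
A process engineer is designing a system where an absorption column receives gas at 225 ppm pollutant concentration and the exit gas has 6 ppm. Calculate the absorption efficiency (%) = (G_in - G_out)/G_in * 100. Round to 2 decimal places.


Efficiency = (G_in - G_out) / G_in * 100%
Efficiency = (225 - 6) / 225 * 100
Efficiency = 219 / 225 * 100
Efficiency = 97.33%


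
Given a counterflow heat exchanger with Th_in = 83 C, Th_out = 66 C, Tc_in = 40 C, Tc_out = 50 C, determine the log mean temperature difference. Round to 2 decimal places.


dT1 = Th_in - Tc_out = 83 - 50 = 33
dT2 = Th_out - Tc_in = 66 - 40 = 26
LMTD = (dT1 - dT2) / ln(dT1/dT2)
LMTD = (33 - 26) / ln(33/26)
LMTD = 29.36 K


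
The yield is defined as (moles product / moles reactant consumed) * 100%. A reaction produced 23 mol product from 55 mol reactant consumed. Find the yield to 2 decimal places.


Yield = (moles product / moles consumed) * 100%
Yield = (23 / 55) * 100
Yield = 0.4182 * 100
Yield = 41.82%


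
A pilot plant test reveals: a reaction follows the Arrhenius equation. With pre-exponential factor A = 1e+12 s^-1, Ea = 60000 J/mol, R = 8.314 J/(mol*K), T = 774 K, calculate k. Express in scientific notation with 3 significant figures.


k = A * exp(-Ea/(R*T))
k = 1e+12 * exp(-60000 / (8.314 * 774))
k = 1e+12 * exp(-9.323957)
k = 8.93e+07


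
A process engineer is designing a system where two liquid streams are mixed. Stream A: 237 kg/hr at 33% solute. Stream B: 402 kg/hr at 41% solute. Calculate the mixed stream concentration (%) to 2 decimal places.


Mass balance on solute: F1*x1 + F2*x2 = F3*x3
F3 = F1 + F2 = 237 + 402 = 639 kg/hr
x3 = (F1*x1 + F2*x2)/F3
x3 = (237*0.33 + 402*0.41) / 639
x3 = 38.03%


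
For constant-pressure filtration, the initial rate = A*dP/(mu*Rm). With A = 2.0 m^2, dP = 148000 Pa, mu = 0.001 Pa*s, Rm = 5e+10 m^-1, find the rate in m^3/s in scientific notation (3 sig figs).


rate = A * dP / (mu * Rm)
rate = 2.0 * 148000 / (0.001 * 5e+10)
rate = 296000.0 / 5.000e+07
rate = 5.92e-03 m^3/s


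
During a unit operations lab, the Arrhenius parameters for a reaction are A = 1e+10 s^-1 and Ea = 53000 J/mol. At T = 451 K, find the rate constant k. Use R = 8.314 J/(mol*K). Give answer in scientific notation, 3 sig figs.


k = A * exp(-Ea/(R*T))
k = 1e+10 * exp(-53000 / (8.314 * 451))
k = 1e+10 * exp(-14.134788)
k = 7.27e+03


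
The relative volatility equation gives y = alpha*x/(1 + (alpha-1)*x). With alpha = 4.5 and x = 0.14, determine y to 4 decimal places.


y = alpha*x / (1 + (alpha-1)*x)
y = 4.5*0.14 / (1 + (4.5-1)*0.14)
y = 0.63 / (1 + 0.49)
y = 0.63 / 1.49
y = 0.4228


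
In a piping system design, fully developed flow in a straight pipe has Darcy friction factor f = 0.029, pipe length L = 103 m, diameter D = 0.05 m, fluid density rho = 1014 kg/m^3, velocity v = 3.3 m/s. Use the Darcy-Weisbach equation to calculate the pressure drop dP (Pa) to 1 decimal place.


dP = f * (L/D) * (rho*v^2/2)
dP = 0.029 * (103/0.05) * (1014*3.3^2/2)
L/D = 2060.0
rho*v^2/2 = 1014*10.89/2 = 5521.23
dP = 0.029 * 2060.0 * 5521.23
dP = 329838.3 Pa


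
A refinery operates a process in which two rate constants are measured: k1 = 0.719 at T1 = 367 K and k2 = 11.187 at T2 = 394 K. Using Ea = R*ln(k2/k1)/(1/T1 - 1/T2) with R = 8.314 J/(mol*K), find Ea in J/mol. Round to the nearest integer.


Ea = R * ln(k2/k1) / (1/T1 - 1/T2)
ln(k2/k1) = ln(11.187/0.719) = 2.7446463
1/T1 - 1/T2 = 1/367 - 1/394 = 0.000186724574
Ea = 8.314 * 2.7446463 / 0.000186724574
Ea = 122207 J/mol


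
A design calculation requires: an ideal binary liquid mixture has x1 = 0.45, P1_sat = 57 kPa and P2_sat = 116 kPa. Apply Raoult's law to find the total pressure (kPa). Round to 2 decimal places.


P = x1*P1_sat + x2*P2_sat
x2 = 1 - x1 = 1 - 0.45 = 0.55
P = 0.45*57 + 0.55*116
P = 25.65 + 63.8
P = 89.45 kPa


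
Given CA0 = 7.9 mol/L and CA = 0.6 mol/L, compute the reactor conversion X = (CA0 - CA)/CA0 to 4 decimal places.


X = (CA0 - CA) / CA0
X = (7.9 - 0.6) / 7.9
X = 7.3 / 7.9
X = 0.9241


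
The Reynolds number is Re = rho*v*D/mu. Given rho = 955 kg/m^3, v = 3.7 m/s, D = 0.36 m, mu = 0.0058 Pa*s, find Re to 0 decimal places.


Re = rho * v * D / mu
Re = 955 * 3.7 * 0.36 / 0.0058
Re = 1272.06 / 0.0058
Re = 219321


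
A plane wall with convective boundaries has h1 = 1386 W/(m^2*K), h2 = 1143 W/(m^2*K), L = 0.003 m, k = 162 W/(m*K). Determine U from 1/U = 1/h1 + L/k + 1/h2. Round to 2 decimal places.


1/U = 1/h1 + L/k + 1/h2
1/U = 1/1386 + 0.003/162 + 1/1143
1/U = 0.0007215007 + 1.85185e-05 + 0.0008748906
1/U = 0.0016149098
U = 619.23 W/(m^2*K)


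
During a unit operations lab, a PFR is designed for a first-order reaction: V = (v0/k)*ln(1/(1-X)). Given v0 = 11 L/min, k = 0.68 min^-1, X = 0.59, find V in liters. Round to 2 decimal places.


V = (v0/k) * ln(1/(1-X))
V = (11/0.68) * ln(1/(1-0.59))
V = 16.176471 * ln(2.439024)
V = 16.176471 * 0.891598
V = 14.42 L


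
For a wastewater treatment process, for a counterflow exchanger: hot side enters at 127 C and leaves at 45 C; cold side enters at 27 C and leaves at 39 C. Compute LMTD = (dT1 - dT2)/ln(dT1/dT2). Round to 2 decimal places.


dT1 = Th_in - Tc_out = 127 - 39 = 88
dT2 = Th_out - Tc_in = 45 - 27 = 18
LMTD = (dT1 - dT2) / ln(dT1/dT2)
LMTD = (88 - 18) / ln(88/18)
LMTD = 44.11 K


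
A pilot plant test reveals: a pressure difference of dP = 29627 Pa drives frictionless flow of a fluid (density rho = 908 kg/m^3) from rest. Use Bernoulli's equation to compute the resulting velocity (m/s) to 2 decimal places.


v = sqrt(2*dP/rho)
v = sqrt(2*29627/908)
v = sqrt(65.257709)
v = 8.08 m/s


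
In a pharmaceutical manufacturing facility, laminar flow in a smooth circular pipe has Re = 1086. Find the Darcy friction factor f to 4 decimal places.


f = 64 / Re
f = 64 / 1086
f = 0.0589


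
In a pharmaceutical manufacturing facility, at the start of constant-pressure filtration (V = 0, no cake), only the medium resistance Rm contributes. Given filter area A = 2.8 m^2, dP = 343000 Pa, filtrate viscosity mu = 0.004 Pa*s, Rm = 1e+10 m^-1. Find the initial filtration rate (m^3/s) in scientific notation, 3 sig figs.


rate = A * dP / (mu * Rm)
rate = 2.8 * 343000 / (0.004 * 1e+10)
rate = 960400.0 / 4.000e+07
rate = 2.40e-02 m^3/s


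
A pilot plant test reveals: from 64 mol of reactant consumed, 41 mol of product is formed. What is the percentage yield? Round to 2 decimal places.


Yield = (moles product / moles consumed) * 100%
Yield = (41 / 64) * 100
Yield = 0.6406 * 100
Yield = 64.06%


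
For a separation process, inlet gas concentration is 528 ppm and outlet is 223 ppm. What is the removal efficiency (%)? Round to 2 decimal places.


Efficiency = (G_in - G_out) / G_in * 100%
Efficiency = (528 - 223) / 528 * 100
Efficiency = 305 / 528 * 100
Efficiency = 57.77%


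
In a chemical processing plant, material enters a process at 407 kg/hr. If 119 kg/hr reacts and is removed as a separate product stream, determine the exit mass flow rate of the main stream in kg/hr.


Steady-state mass balance on the main outlet: F_out = F_in - F_removed
F_out = 407 - 119
F_out = 288 kg/hr


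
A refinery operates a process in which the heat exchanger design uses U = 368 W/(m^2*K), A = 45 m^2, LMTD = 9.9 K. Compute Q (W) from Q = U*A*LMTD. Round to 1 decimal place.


Q = U * A * LMTD
Q = 368 * 45 * 9.9
Q = 163944.0 W


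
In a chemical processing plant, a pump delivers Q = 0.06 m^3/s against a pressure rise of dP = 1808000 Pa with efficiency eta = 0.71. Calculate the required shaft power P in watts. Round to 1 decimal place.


P = Q * dP / eta
P = 0.06 * 1808000 / 0.71
P = 108480.0 / 0.71
P = 152788.7 W


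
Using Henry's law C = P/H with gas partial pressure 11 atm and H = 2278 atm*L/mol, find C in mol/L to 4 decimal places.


C = P / H
C = 11 / 2278
C = 0.0048 mol/L


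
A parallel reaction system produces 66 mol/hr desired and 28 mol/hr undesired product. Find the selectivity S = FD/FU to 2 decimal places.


S = desired product rate / undesired product rate
S = 66 / 28
S = 2.36


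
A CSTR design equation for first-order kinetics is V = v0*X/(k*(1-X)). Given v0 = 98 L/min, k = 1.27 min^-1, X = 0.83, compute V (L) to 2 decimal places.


V = v0 * X / (k * (1 - X))
V = 98 * 0.83 / (1.27 * (1 - 0.83))
V = 81.34 / (1.27 * 0.17)
V = 81.34 / 0.2159
V = 376.75 L


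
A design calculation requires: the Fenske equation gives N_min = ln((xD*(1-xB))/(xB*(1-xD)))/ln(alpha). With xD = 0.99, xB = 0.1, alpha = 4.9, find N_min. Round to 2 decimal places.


N_min = ln((xD*(1-xB))/(xB*(1-xD))) / ln(alpha)
Numerator inside ln: 0.891 / 0.001 = 891.0
ln(891.0) = 6.792344
ln(alpha) = ln(4.9) = 1.589235
N_min = 6.792344 / 1.589235 = 4.27


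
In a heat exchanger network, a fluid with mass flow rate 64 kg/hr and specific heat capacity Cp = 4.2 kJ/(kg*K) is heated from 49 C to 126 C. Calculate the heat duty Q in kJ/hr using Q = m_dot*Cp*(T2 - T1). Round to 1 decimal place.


Q = m_dot * Cp * (T2 - T1)
Q = 64 * 4.2 * (126 - 49)
Q = 64 * 4.2 * 77
Q = 20697.6 kJ/hr


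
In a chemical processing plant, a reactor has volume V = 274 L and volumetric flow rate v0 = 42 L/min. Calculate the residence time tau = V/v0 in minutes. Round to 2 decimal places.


tau = V / v0
tau = 274 / 42
tau = 6.52 min


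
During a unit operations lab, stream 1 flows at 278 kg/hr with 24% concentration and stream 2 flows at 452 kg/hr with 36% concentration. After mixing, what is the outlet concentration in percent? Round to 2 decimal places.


Mass balance on solute: F1*x1 + F2*x2 = F3*x3
F3 = F1 + F2 = 278 + 452 = 730 kg/hr
x3 = (F1*x1 + F2*x2)/F3
x3 = (278*0.24 + 452*0.36) / 730
x3 = 31.43%


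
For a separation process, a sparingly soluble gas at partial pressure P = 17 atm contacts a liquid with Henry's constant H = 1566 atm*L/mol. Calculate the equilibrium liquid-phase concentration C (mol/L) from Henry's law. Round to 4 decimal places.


C = P / H
C = 17 / 1566
C = 0.0109 mol/L


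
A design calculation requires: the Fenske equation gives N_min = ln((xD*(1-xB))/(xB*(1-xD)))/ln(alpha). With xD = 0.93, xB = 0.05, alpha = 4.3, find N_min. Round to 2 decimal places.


N_min = ln((xD*(1-xB))/(xB*(1-xD))) / ln(alpha)
Numerator inside ln: 0.8835 / 0.0035 = 252.428571
ln(252.428571) = 5.531128
ln(alpha) = ln(4.3) = 1.458615
N_min = 5.531128 / 1.458615 = 3.79


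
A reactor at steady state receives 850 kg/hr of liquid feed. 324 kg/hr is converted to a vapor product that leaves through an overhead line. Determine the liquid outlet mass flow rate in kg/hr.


Steady-state mass balance on the main outlet: F_out = F_in - F_removed
F_out = 850 - 324
F_out = 526 kg/hr


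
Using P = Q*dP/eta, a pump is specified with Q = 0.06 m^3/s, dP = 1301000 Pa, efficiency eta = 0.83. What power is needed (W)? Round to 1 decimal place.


P = Q * dP / eta
P = 0.06 * 1301000 / 0.83
P = 78060.0 / 0.83
P = 94048.2 W


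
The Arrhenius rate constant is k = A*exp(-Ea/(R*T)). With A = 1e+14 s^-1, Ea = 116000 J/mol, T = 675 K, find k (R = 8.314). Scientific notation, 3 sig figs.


k = A * exp(-Ea/(R*T))
k = 1e+14 * exp(-116000 / (8.314 * 675))
k = 1e+14 * exp(-20.670177)
k = 1.05e+05


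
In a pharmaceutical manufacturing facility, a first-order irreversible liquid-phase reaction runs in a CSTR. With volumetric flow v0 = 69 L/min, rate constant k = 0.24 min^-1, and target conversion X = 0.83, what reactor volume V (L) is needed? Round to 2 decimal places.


V = v0 * X / (k * (1 - X))
V = 69 * 0.83 / (0.24 * (1 - 0.83))
V = 57.27 / (0.24 * 0.17)
V = 57.27 / 0.0408
V = 1403.68 L


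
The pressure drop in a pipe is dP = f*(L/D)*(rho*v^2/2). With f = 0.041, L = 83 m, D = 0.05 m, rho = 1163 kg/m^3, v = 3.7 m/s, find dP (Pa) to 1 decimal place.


dP = f * (L/D) * (rho*v^2/2)
dP = 0.041 * (83/0.05) * (1163*3.7^2/2)
L/D = 1660.0
rho*v^2/2 = 1163*13.69/2 = 7960.735
dP = 0.041 * 1660.0 * 7960.735
dP = 541807.6 Pa


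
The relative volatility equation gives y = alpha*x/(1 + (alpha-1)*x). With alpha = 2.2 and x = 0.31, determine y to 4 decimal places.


y = alpha*x / (1 + (alpha-1)*x)
y = 2.2*0.31 / (1 + (2.2-1)*0.31)
y = 0.682 / (1 + 0.372)
y = 0.682 / 1.372
y = 0.4971


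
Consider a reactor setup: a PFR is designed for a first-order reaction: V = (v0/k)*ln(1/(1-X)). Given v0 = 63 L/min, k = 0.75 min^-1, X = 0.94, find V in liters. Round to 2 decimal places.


V = (v0/k) * ln(1/(1-X))
V = (63/0.75) * ln(1/(1-0.94))
V = 84.0 * ln(16.666667)
V = 84.0 * 2.813411
V = 236.33 L


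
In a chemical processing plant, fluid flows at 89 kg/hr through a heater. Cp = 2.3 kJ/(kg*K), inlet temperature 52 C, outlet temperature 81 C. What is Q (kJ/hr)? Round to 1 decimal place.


Q = m_dot * Cp * (T2 - T1)
Q = 89 * 2.3 * (81 - 52)
Q = 89 * 2.3 * 29
Q = 5936.3 kJ/hr


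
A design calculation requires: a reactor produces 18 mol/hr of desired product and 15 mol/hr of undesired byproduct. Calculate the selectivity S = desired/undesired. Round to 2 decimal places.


S = desired product rate / undesired product rate
S = 18 / 15
S = 1.20


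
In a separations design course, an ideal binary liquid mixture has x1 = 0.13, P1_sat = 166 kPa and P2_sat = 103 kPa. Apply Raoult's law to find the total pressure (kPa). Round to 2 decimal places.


P = x1*P1_sat + x2*P2_sat
x2 = 1 - x1 = 1 - 0.13 = 0.87
P = 0.13*166 + 0.87*103
P = 21.58 + 89.61
P = 111.19 kPa


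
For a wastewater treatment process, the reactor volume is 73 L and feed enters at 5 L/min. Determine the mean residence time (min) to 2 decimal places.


tau = V / v0
tau = 73 / 5
tau = 14.60 min


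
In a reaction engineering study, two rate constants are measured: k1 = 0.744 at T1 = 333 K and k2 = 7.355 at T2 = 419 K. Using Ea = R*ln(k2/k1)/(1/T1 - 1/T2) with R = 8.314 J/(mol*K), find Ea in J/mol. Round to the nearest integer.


Ea = R * ln(k2/k1) / (1/T1 - 1/T2)
ln(k2/k1) = ln(7.355/0.744) = 2.2910946
1/T1 - 1/T2 = 1/333 - 1/419 = 0.000616368158
Ea = 8.314 * 2.2910946 / 0.000616368158
Ea = 30904 J/mol


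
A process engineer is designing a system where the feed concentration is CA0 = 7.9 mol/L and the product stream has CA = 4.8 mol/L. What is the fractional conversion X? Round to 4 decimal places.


X = (CA0 - CA) / CA0
X = (7.9 - 4.8) / 7.9
X = 3.1 / 7.9
X = 0.3924


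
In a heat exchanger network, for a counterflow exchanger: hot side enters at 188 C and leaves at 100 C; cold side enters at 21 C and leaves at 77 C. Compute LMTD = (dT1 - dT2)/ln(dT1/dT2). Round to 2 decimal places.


dT1 = Th_in - Tc_out = 188 - 77 = 111
dT2 = Th_out - Tc_in = 100 - 21 = 79
LMTD = (dT1 - dT2) / ln(dT1/dT2)
LMTD = (111 - 79) / ln(111/79)
LMTD = 94.09 K


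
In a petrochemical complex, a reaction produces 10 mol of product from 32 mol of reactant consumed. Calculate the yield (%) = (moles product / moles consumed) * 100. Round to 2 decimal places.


Yield = (moles product / moles consumed) * 100%
Yield = (10 / 32) * 100
Yield = 0.3125 * 100
Yield = 31.25%


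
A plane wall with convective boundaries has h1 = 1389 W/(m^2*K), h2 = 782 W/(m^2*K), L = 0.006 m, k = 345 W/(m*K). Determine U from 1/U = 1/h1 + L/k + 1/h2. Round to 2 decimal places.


1/U = 1/h1 + L/k + 1/h2
1/U = 1/1389 + 0.006/345 + 1/782
1/U = 0.0007199424 + 1.73913e-05 + 0.0012787724
1/U = 0.0020161061
U = 496.01 W/(m^2*K)


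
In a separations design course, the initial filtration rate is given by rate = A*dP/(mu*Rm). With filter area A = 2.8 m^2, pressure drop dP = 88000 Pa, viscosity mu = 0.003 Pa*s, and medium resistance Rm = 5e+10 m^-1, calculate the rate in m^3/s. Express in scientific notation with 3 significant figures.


rate = A * dP / (mu * Rm)
rate = 2.8 * 88000 / (0.003 * 5e+10)
rate = 246400.0 / 1.500e+08
rate = 1.64e-03 m^3/s


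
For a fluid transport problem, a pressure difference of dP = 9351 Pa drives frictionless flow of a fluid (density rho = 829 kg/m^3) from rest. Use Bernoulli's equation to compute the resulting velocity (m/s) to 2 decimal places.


v = sqrt(2*dP/rho)
v = sqrt(2*9351/829)
v = sqrt(22.55971)
v = 4.75 m/s


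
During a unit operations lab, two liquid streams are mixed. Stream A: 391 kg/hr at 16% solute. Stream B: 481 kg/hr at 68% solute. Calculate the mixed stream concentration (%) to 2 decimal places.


Mass balance on solute: F1*x1 + F2*x2 = F3*x3
F3 = F1 + F2 = 391 + 481 = 872 kg/hr
x3 = (F1*x1 + F2*x2)/F3
x3 = (391*0.16 + 481*0.68) / 872
x3 = 44.68%


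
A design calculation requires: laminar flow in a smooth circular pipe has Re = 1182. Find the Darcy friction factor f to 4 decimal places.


f = 64 / Re
f = 64 / 1182
f = 0.0541


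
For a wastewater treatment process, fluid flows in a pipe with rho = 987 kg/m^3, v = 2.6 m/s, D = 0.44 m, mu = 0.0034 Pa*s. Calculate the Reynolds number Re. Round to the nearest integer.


Re = rho * v * D / mu
Re = 987 * 2.6 * 0.44 / 0.0034
Re = 1129.128 / 0.0034
Re = 332096


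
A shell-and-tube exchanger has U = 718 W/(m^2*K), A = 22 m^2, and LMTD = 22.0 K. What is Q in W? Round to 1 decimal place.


Q = U * A * LMTD
Q = 718 * 22 * 22.0
Q = 347512.0 W


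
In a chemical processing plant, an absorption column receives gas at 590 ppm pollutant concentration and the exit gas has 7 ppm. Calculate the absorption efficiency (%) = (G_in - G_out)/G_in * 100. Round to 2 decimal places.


Efficiency = (G_in - G_out) / G_in * 100%
Efficiency = (590 - 7) / 590 * 100
Efficiency = 583 / 590 * 100
Efficiency = 98.81%


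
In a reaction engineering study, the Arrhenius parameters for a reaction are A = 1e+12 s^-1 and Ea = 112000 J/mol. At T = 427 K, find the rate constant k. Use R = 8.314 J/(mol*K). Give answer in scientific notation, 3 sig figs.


k = A * exp(-Ea/(R*T))
k = 1e+12 * exp(-112000 / (8.314 * 427))
k = 1e+12 * exp(-31.548603)
k = 1.99e-02


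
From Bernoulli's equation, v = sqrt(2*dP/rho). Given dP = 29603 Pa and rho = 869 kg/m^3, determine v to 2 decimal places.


v = sqrt(2*dP/rho)
v = sqrt(2*29603/869)
v = sqrt(68.131185)
v = 8.25 m/s


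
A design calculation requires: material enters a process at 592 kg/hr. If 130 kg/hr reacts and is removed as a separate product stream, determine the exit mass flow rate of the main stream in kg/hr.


Steady-state mass balance on the main outlet: F_out = F_in - F_removed
F_out = 592 - 130
F_out = 462 kg/hr


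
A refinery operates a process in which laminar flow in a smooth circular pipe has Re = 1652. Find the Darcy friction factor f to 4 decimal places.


f = 64 / Re
f = 64 / 1652
f = 0.0387


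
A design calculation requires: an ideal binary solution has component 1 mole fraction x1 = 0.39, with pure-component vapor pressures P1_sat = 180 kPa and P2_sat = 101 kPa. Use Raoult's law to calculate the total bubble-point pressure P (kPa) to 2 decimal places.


P = x1*P1_sat + x2*P2_sat
x2 = 1 - x1 = 1 - 0.39 = 0.61
P = 0.39*180 + 0.61*101
P = 70.2 + 61.61
P = 131.81 kPa


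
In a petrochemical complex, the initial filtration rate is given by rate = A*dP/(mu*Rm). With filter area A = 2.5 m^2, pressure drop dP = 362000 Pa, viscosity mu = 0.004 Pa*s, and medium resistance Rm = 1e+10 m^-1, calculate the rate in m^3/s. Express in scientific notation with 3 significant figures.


rate = A * dP / (mu * Rm)
rate = 2.5 * 362000 / (0.004 * 1e+10)
rate = 905000.0 / 4.000e+07
rate = 2.26e-02 m^3/s


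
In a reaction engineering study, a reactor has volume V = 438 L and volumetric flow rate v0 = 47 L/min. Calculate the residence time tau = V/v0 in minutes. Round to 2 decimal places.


tau = V / v0
tau = 438 / 47
tau = 9.32 min


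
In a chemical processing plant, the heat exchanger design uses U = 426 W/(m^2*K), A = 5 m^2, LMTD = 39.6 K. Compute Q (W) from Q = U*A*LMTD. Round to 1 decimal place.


Q = U * A * LMTD
Q = 426 * 5 * 39.6
Q = 84348.0 W


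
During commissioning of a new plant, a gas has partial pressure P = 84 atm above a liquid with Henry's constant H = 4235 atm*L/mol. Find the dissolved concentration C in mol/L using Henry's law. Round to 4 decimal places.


C = P / H
C = 84 / 4235
C = 0.0198 mol/L


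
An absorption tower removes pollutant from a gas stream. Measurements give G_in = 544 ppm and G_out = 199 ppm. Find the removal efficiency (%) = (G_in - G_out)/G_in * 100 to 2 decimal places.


Efficiency = (G_in - G_out) / G_in * 100%
Efficiency = (544 - 199) / 544 * 100
Efficiency = 345 / 544 * 100
Efficiency = 63.42%


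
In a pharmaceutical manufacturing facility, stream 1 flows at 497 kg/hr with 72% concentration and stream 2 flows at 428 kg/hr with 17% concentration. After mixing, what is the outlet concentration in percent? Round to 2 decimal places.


Mass balance on solute: F1*x1 + F2*x2 = F3*x3
F3 = F1 + F2 = 497 + 428 = 925 kg/hr
x3 = (F1*x1 + F2*x2)/F3
x3 = (497*0.72 + 428*0.17) / 925
x3 = 46.55%


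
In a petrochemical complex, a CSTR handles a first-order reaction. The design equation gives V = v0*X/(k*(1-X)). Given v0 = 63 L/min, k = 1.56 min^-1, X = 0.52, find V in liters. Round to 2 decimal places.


V = v0 * X / (k * (1 - X))
V = 63 * 0.52 / (1.56 * (1 - 0.52))
V = 32.76 / (1.56 * 0.48)
V = 32.76 / 0.7488
V = 43.75 L


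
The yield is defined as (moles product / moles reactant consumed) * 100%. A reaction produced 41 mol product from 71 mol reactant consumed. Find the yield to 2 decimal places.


Yield = (moles product / moles consumed) * 100%
Yield = (41 / 71) * 100
Yield = 0.5775 * 100
Yield = 57.75%


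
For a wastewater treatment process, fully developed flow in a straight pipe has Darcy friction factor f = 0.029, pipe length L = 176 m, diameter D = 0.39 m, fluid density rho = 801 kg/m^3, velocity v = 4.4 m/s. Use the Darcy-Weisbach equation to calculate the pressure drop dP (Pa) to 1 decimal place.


dP = f * (L/D) * (rho*v^2/2)
dP = 0.029 * (176/0.39) * (801*4.4^2/2)
L/D = 451.28205128
rho*v^2/2 = 801*19.36/2 = 7753.68
dP = 0.029 * 451.28205128 * 7753.68
dP = 101473.8 Pa


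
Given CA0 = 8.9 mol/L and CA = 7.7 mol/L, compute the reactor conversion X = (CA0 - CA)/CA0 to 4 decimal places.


X = (CA0 - CA) / CA0
X = (8.9 - 7.7) / 8.9
X = 1.2 / 8.9
X = 0.1348


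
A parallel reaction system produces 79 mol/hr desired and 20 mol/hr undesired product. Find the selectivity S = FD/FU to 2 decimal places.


S = desired product rate / undesired product rate
S = 79 / 20
S = 3.95


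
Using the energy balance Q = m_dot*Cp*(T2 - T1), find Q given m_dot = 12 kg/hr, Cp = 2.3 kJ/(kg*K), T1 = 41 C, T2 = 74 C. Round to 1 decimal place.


Q = m_dot * Cp * (T2 - T1)
Q = 12 * 2.3 * (74 - 41)
Q = 12 * 2.3 * 33
Q = 910.8 kJ/hr


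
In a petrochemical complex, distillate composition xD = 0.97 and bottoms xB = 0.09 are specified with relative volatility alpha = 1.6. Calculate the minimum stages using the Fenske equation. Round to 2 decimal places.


N_min = ln((xD*(1-xB))/(xB*(1-xD))) / ln(alpha)
Numerator inside ln: 0.8827 / 0.0027 = 326.925926
ln(326.925926) = 5.789734
ln(alpha) = ln(1.6) = 0.470004
N_min = 5.789734 / 0.470004 = 12.32


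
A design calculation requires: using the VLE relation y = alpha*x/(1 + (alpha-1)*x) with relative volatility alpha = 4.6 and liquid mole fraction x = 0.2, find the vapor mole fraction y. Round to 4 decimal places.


y = alpha*x / (1 + (alpha-1)*x)
y = 4.6*0.2 / (1 + (4.6-1)*0.2)
y = 0.92 / (1 + 0.72)
y = 0.92 / 1.72
y = 0.5349


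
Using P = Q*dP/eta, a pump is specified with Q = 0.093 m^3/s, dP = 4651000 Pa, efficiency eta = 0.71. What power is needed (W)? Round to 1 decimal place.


P = Q * dP / eta
P = 0.093 * 4651000 / 0.71
P = 432543.0 / 0.71
P = 609215.5 W


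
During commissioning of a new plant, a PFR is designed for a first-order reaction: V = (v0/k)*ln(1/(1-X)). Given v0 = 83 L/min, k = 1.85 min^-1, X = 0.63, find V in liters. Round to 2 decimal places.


V = (v0/k) * ln(1/(1-X))
V = (83/1.85) * ln(1/(1-0.63))
V = 44.864865 * ln(2.702703)
V = 44.864865 * 0.994252
V = 44.61 L


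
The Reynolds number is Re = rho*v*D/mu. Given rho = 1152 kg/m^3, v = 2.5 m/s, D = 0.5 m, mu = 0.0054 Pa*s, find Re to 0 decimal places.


Re = rho * v * D / mu
Re = 1152 * 2.5 * 0.5 / 0.0054
Re = 1440.0 / 0.0054
Re = 266667


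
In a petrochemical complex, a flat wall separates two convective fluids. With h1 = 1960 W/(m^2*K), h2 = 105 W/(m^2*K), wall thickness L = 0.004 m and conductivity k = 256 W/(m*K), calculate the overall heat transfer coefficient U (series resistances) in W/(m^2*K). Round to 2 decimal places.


1/U = 1/h1 + L/k + 1/h2
1/U = 1/1960 + 0.004/256 + 1/105
1/U = 0.0005102041 + 1.5625e-05 + 0.0095238095
1/U = 0.0100496386
U = 99.51 W/(m^2*K)


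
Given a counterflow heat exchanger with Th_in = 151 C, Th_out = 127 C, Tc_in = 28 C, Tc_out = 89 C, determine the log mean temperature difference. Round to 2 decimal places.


dT1 = Th_in - Tc_out = 151 - 89 = 62
dT2 = Th_out - Tc_in = 127 - 28 = 99
LMTD = (dT1 - dT2) / ln(dT1/dT2)
LMTD = (62 - 99) / ln(62/99)
LMTD = 79.06 K


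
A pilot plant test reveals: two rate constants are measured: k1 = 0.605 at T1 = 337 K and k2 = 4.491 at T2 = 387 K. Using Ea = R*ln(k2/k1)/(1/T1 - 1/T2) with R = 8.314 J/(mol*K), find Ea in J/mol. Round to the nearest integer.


Ea = R * ln(k2/k1) / (1/T1 - 1/T2)
ln(k2/k1) = ln(4.491/0.605) = 2.0046022
1/T1 - 1/T2 = 1/337 - 1/387 = 0.000383379722
Ea = 8.314 * 2.0046022 / 0.000383379722
Ea = 43472 J/mol


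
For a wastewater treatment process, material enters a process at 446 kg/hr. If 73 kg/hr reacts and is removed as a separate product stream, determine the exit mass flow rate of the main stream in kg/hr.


Steady-state mass balance on the main outlet: F_out = F_in - F_removed
F_out = 446 - 73
F_out = 373 kg/hr


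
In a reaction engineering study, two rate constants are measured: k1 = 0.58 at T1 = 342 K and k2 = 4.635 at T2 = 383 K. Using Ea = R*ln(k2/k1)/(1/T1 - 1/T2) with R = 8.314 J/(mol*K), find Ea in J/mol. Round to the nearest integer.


Ea = R * ln(k2/k1) / (1/T1 - 1/T2)
ln(k2/k1) = ln(4.635/0.58) = 2.0783634
1/T1 - 1/T2 = 1/342 - 1/383 = 0.000313010551
Ea = 8.314 * 2.0783634 / 0.000313010551
Ea = 55204 J/mol


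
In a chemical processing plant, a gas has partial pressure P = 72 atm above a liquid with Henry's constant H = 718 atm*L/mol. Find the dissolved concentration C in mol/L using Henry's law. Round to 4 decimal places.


C = P / H
C = 72 / 718
C = 0.1003 mol/L


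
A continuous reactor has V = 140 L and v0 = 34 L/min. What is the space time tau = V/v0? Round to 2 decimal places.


tau = V / v0
tau = 140 / 34
tau = 4.12 min


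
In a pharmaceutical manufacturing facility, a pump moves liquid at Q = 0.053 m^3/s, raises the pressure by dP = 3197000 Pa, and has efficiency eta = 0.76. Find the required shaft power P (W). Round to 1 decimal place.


P = Q * dP / eta
P = 0.053 * 3197000 / 0.76
P = 169441.0 / 0.76
P = 222948.7 W


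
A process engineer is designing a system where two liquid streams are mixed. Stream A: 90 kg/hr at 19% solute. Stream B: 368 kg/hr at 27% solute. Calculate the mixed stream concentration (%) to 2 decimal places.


Mass balance on solute: F1*x1 + F2*x2 = F3*x3
F3 = F1 + F2 = 90 + 368 = 458 kg/hr
x3 = (F1*x1 + F2*x2)/F3
x3 = (90*0.19 + 368*0.27) / 458
x3 = 25.43%


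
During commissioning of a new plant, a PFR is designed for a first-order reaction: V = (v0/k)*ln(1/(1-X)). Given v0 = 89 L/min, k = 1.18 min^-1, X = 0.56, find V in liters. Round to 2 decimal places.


V = (v0/k) * ln(1/(1-X))
V = (89/1.18) * ln(1/(1-0.56))
V = 75.423729 * ln(2.272727)
V = 75.423729 * 0.82098
V = 61.92 L


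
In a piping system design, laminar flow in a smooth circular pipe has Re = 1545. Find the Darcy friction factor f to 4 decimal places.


f = 64 / Re
f = 64 / 1545
f = 0.0414


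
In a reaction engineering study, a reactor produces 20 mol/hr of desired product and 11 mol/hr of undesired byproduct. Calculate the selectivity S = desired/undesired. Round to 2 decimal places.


S = desired product rate / undesired product rate
S = 20 / 11
S = 1.82


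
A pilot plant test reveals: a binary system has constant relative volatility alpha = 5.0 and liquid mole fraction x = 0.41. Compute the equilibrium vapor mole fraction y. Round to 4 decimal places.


y = alpha*x / (1 + (alpha-1)*x)
y = 5.0*0.41 / (1 + (5.0-1)*0.41)
y = 2.05 / (1 + 1.64)
y = 2.05 / 2.64
y = 0.7765


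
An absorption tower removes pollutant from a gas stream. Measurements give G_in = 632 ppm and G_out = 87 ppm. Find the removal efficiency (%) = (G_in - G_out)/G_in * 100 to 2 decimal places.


Efficiency = (G_in - G_out) / G_in * 100%
Efficiency = (632 - 87) / 632 * 100
Efficiency = 545 / 632 * 100
Efficiency = 86.23%


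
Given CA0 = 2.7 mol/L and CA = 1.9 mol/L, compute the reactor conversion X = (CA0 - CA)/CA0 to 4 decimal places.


X = (CA0 - CA) / CA0
X = (2.7 - 1.9) / 2.7
X = 0.8 / 2.7
X = 0.2963


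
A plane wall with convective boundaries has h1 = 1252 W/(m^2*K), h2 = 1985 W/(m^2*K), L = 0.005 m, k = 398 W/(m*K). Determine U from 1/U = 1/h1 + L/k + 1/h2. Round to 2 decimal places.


1/U = 1/h1 + L/k + 1/h2
1/U = 1/1252 + 0.005/398 + 1/1985
1/U = 0.000798722 + 1.25628e-05 + 0.0005037783
1/U = 0.0013150631
U = 760.42 W/(m^2*K)


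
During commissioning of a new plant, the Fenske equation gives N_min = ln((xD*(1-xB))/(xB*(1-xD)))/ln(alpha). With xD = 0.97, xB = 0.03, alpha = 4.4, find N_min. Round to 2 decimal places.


N_min = ln((xD*(1-xB))/(xB*(1-xD))) / ln(alpha)
Numerator inside ln: 0.9409 / 0.0009 = 1045.444444
ln(1045.444444) = 6.952197
ln(alpha) = ln(4.4) = 1.481605
N_min = 6.952197 / 1.481605 = 4.69


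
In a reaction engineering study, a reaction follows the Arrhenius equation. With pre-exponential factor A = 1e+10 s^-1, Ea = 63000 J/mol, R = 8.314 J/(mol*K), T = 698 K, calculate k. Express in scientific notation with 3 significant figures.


k = A * exp(-Ea/(R*T))
k = 1e+10 * exp(-63000 / (8.314 * 698))
k = 1e+10 * exp(-10.856132)
k = 1.93e+05


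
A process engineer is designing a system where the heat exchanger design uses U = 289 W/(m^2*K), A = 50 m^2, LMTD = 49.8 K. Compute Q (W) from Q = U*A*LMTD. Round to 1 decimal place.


Q = U * A * LMTD
Q = 289 * 50 * 49.8
Q = 719610.0 W


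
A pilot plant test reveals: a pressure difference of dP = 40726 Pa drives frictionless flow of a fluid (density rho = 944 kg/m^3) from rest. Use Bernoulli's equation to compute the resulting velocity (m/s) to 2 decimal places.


v = sqrt(2*dP/rho)
v = sqrt(2*40726/944)
v = sqrt(86.283898)
v = 9.29 m/s


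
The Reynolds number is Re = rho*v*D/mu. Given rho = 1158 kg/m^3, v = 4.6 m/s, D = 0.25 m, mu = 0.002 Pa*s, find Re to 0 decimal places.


Re = rho * v * D / mu
Re = 1158 * 4.6 * 0.25 / 0.002
Re = 1331.7 / 0.002
Re = 665850


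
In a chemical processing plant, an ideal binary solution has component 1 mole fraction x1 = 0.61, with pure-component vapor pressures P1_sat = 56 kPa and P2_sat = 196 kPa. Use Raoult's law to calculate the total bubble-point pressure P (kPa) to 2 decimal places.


P = x1*P1_sat + x2*P2_sat
x2 = 1 - x1 = 1 - 0.61 = 0.39
P = 0.61*56 + 0.39*196
P = 34.16 + 76.44
P = 110.60 kPa


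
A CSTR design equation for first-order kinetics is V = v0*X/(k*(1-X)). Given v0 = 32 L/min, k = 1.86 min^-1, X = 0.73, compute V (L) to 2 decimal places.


V = v0 * X / (k * (1 - X))
V = 32 * 0.73 / (1.86 * (1 - 0.73))
V = 23.36 / (1.86 * 0.27)
V = 23.36 / 0.5022
V = 46.52 L


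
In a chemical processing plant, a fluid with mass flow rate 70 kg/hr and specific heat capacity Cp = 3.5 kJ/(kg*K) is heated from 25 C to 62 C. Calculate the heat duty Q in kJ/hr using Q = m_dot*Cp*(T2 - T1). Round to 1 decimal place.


Q = m_dot * Cp * (T2 - T1)
Q = 70 * 3.5 * (62 - 25)
Q = 70 * 3.5 * 37
Q = 9065.0 kJ/hr


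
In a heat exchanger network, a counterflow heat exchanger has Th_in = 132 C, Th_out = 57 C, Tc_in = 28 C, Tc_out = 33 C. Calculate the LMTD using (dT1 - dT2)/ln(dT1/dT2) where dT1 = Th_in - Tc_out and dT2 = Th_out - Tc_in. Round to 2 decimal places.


dT1 = Th_in - Tc_out = 132 - 33 = 99
dT2 = Th_out - Tc_in = 57 - 28 = 29
LMTD = (dT1 - dT2) / ln(dT1/dT2)
LMTD = (99 - 29) / ln(99/29)
LMTD = 57.01 K


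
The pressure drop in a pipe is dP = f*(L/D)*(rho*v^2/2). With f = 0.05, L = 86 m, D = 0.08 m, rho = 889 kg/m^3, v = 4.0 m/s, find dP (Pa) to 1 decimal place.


dP = f * (L/D) * (rho*v^2/2)
dP = 0.05 * (86/0.08) * (889*4.0^2/2)
L/D = 1075.0
rho*v^2/2 = 889*16.0/2 = 7112.0
dP = 0.05 * 1075.0 * 7112.0
dP = 382270.0 Pa
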